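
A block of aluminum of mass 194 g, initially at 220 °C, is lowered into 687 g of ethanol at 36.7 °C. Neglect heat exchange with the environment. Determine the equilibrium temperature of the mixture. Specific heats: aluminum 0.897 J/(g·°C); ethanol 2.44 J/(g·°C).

Net heat exchanged in the isolated system is zero:
194*0.897*(T − 220) + 687*2.44*(T − 36.7) = 0
1850.3 T = 99803
T ≈ 53.94 °C

T_f ≈ 53.9 °C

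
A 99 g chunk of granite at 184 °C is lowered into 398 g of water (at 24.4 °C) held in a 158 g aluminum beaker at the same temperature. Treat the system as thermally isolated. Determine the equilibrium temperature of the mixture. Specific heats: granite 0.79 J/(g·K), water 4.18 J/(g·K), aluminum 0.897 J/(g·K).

T_f ≈ 31.0 °C

T_f = Σ m_i c_i T_i / Σ m_i c_i:
T_f = (78.21·184 + 1663.6·24.4 + 141.73·24.4) / (78.21 + 1663.6 + 141.73)
    = 58442 / 1883.6 ≈ 31.03 °C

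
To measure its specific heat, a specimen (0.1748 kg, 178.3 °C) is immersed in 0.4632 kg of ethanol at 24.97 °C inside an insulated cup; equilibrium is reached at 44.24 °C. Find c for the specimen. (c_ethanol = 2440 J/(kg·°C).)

Let T be the final temperature. ΣQ_i = 0:
0.1748·c·(44.24 − 178.3) + 0.4632·2440·(44.24 − 24.97) = 0
-23.43 c = -21779
c = -21779/-23.43 ≈ 929.4 J/(kg·°C)

c ≈ 929 J/(kg·°C)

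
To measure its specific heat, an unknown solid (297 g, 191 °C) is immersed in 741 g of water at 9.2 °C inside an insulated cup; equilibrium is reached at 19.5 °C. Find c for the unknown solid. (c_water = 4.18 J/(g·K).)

Energy conservation, ΣQ = 0:
297×c×(19.5 − 191) + 741×4.18×(19.5 − 9.2) = 0
-50936 c = -31903
c = -31903/-50936 ≈ 0.6263 J/(g·K)

c ≈ 0.626 J/(g·K)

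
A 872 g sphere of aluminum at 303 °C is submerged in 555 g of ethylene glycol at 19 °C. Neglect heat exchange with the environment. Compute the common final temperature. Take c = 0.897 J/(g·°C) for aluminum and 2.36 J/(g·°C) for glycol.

T_f ≈ 125.2 °C

Let T be the final temperature. ΣQ_i = 0:
872×0.897×(T − 303) + 555×2.36×(T − 19) = 0
782.18(T − 303) + 1309.8(T − 19) = 0
(782.18 + 1309.8) T = 782.18×303 + 1309.8×19
T = 261888 / 2092 = 125 °C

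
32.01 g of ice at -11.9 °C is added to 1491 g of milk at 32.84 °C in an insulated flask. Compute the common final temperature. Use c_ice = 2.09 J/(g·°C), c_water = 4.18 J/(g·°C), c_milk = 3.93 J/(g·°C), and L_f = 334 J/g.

T_f ≈ 30.2 °C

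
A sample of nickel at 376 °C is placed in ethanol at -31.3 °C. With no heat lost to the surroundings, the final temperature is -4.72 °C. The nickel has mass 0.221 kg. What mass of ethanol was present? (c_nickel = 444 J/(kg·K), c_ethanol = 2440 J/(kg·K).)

Heat gained plus heat lost sum to zero:
0.221×444×(-4.72 − 376) + m×2440×(-4.72 − (-31.3)) = 0
64855 m = 37358
m = 37358/64855 ≈ 0.576 kg

m ≈ 0.576 kg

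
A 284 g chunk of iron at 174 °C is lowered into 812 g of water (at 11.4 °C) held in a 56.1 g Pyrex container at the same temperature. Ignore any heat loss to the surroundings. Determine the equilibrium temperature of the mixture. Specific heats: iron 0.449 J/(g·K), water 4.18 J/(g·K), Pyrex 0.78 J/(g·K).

Let T be the final temperature. ΣQ_i = 0:
284×0.449×(T − 174) + 812×4.18×(T − 11.4) + 56.1×0.78×(T − 11.4) = 0
3565.4 T = 61380
T = 61380/3565.4 ≈ 17.22 °C

T_f ≈ 17.2 °C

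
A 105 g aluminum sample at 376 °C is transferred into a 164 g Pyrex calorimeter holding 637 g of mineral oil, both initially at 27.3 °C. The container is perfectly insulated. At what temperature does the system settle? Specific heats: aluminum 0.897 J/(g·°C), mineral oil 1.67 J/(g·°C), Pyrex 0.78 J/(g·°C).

T_f ≈ 52.8 °C

T_f is the heat-capacity-weighted average of the initial temperatures:
T_f = (94.19*376 + 1063.8*27.3 + 127.92*27.3) / (94.19 + 1063.8 + 127.92)
    = 67947 / 1285.9 ≈ 52.84 °C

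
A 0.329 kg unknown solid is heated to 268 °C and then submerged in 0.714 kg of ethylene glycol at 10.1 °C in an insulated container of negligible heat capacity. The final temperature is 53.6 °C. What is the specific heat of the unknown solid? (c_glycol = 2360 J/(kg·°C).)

Heat lost by the unknown solid = heat gained by the glycol:
0.329·c·(268 − 53.6) = 0.714·2360·(53.6 − 10.1)
70.54 c = 73299  ⇒  c ≈ 1039 J/(kg·°C)

c ≈ 1040 J/(kg·°C)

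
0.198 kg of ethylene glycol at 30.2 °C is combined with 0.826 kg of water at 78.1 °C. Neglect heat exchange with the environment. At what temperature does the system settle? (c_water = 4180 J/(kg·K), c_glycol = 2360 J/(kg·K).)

Setting the total heat transfer to zero:
0.826×4180×(T − 78.1) + 0.198×2360×(T − 30.2) = 0
3452.7(T − 78.1) + 467.28(T − 30.2) = 0
3920 T = 283766
T ≈ 72.39 °C

T_f ≈ 72.4 °C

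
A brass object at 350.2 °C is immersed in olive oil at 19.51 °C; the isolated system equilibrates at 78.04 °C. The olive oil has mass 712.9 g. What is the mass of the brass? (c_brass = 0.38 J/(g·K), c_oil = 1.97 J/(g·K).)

m ≈ 795 g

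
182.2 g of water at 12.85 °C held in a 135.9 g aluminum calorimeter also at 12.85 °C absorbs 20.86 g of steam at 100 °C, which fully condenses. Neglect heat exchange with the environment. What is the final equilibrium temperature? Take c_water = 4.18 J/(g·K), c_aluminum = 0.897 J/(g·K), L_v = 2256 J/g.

Net heat exchanged in the isolated system is zero:
condense steam: −20.86·2256 = −47060
  condensate cools 100→T: 20.86·4.18·(T − 100) = 87.19(T − 100)
  water warms: 182.2·4.18·(T − 12.85) = 761.6(T − 12.85)
  aluminum cup: 135.9·0.897·(T − 12.85) = 121.9(T − 12.85)
970.69 T = 47060 + 8719.5 + 11353 = 67133
T ≈ 69.16 °C, under the boiling point, so the assumption holds.

T_f ≈ 69.2 °C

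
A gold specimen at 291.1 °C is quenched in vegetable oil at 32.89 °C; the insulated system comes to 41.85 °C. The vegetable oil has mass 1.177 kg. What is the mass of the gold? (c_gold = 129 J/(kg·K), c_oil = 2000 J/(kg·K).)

|Q_gold| = |Q_oil|:
m·129·(291.1 − 41.85) = 1.177·2000·(41.85 − 32.89)
32153 m = 21092  ⇒  m ≈ 0.656 kg

m ≈ 0.656 kg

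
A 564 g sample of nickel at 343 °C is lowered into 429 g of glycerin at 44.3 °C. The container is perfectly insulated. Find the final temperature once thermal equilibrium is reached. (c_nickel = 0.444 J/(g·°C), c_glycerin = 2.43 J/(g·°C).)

T_f ≈ 102.2 °C

Taking heat into each body as positive, Σ m c ΔT = 0:
564*0.444*(T − 343) + 429*2.43*(T − 44.3) = 0
1292.9 T = 132074
T = 132074 / 1292.9 = 102 °C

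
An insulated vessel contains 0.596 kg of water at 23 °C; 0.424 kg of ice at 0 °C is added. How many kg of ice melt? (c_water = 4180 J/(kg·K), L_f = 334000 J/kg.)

Cooling the water to 0 °C releases 0.596·4180·23 = 57299 J.
Fully melting the ice requires m_ice L_f = 0.424·334000 = 141616 J.
That's not enough to melt it all — equilibrium is at 0 °C with ice remaining.
Mass melted = 57299/334000 ≈ 0.1716 kg.

m_melted ≈ 0.172 kg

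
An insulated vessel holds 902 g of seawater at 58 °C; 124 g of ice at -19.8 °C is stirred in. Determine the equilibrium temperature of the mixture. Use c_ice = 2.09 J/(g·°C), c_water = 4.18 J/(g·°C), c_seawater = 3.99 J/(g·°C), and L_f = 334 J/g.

T_f ≈ 39.4 °C

Let T be the final temperature. ΣQ_i = 0:
ice -19.8→0 °C: 124·2.09·19.8 = 5131.4
  melt ice: 124·334 = 41416
  warm the meltwater: 518.32 T
  seawater: 3599(T − 58)
4117.3 T = 208741 − 46547 = 162193
T ≈ 39.39 °C. Since T > 0 °C, the all-ice-melts assumption holds.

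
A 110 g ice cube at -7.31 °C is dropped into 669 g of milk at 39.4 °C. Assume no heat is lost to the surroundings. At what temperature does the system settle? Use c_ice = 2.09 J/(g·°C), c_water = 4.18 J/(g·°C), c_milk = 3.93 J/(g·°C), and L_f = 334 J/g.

T_f ≈ 21.1 °C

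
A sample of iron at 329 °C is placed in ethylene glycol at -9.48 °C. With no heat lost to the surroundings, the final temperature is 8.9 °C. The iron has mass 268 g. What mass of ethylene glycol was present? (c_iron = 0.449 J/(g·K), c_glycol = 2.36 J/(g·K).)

m ≈ 888 g

Taking heat into each body as positive, Σ m c ΔT = 0:
268×0.449×(8.9 − 329) + m×2.36×(8.9 − (-9.48)) = 0
43.38 m = 38518
m = 38518/43.38 ≈ 888 g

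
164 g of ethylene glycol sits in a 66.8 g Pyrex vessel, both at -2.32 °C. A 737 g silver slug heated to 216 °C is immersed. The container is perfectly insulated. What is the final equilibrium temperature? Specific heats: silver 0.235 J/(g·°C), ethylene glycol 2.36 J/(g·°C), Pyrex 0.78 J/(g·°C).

T_f ≈ 59.4 °C

Net heat exchanged in the isolated system is zero:
737*0.235*(T − 216) + 164*2.36*(T − (-2.32)) + 66.8*0.78*(T − (-2.32)) = 0
612.34 T = 36391
T ≈ 59.43 °C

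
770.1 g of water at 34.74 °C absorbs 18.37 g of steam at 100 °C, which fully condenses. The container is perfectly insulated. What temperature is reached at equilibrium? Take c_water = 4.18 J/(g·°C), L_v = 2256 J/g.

Sum of m c ΔT and latent-heat terms is zero:
steam→water at 100 °C releases m L_v = 18.37·2256 = 41443
  condensate cools 100→T: 18.37·4.18·(T − 100) = 76.79(T − 100)
  original water: 3219(T − 34.74)
3295.8 T = 41443 + 7678.7 + 111829 = 160950
T ≈ 48.83 °C — below 100 °C, confirming all the steam condensed.

T_f ≈ 48.8 °C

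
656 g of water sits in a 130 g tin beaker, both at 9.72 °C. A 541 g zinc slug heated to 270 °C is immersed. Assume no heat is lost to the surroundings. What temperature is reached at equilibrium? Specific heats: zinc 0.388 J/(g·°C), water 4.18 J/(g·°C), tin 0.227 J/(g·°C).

Taking heat into each body as positive, Σ m c ΔT = 0:
541*0.388*(T − 270) + 656*4.18*(T − 9.72) + 130*0.227*(T − 9.72) = 0
2981.5 T = 83615
T = 83615 / 2981.5 = 28 °C

T_f ≈ 28.0 °C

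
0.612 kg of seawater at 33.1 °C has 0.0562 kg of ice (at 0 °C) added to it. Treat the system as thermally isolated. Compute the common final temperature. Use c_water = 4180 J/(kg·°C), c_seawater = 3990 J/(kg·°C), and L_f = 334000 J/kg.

T_f ≈ 23.2 °C

Let T be the final temperature. ΣQ_i = 0:
melt ice: 0.0562·334000 = 18771
  warm the meltwater: 234.92 T
  seawater cools: 0.612·3990·(T − 33.1) = 2441.9(T − 33.1)
2676.8 T = 80826 − 18771 = 62055
T ≈ 23.18 °C. Since T > 0 °C, the all-ice-melts assumption holds.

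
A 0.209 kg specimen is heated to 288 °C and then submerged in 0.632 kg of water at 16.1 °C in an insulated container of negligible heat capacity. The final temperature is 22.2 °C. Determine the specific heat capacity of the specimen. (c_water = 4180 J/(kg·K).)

c ≈ 290 J/(kg·K)

m_s c (T_s − T_f) = m_water c_water (T_f − T_0):
0.209×c×(288 − 22.2) = 0.632×4180×(22.2 − 16.1)
55.55 c = 16115  ⇒  c ≈ 290.1 J/(kg·K)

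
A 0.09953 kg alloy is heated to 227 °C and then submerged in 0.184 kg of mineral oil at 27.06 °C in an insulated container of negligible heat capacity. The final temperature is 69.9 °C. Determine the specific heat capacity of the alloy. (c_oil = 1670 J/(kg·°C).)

c ≈ 842 J/(kg·°C)

Heat gained plus heat lost sum to zero:
0.09953·c·(69.9 − 227) + 0.184·1670·(69.9 − 27.06) = 0
-15.64 c = -13164
c = -13164/-15.64 ≈ 841.9 J/(kg·°C)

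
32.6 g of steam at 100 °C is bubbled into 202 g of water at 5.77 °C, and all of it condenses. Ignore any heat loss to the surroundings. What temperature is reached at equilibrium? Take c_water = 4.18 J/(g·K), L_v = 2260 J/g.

T_f ≈ 94.0 °C

Taking heat into each body as positive, Σ m c ΔT = 0:
condense steam: −32.6·2260 = −73676
  condensed water 100 °C→T: 136.27(T − 100)
  water warms: 202·4.18·(T − 5.77) = 844.36(T − 5.77)
980.63 T = 73676 + 13627 + 4872 = 92175
T ≈ 94.00 °C (< 100 °C, so full condensation is consistent).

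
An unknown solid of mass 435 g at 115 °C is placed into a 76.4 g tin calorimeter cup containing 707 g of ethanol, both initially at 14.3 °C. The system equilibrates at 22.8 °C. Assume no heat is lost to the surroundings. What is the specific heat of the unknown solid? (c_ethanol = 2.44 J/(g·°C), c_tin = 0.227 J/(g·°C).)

c ≈ 0.369 J/(g·°C)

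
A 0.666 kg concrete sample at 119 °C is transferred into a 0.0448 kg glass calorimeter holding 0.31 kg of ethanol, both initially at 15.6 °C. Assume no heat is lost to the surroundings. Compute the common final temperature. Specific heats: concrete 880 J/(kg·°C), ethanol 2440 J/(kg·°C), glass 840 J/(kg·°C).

T_f ≈ 59.5 °C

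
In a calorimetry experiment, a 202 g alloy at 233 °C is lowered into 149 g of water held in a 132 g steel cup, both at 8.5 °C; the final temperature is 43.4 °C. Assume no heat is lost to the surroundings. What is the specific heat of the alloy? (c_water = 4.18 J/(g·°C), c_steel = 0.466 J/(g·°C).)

c ≈ 0.624 J/(g·°C)

Heat gained plus heat lost sum to zero:
202×c×(43.4 − 233) + 149×4.18×(43.4 − 8.5) + 132×0.466×(43.4 − 8.5) = 0
-38299 c = -23883
c = -23883/-38299 ≈ 0.6236 J/(g·°C)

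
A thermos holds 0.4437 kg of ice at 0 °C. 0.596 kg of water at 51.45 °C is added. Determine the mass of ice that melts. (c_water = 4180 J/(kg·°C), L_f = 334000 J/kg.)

m_melted ≈ 0.384 kg

Cooling the water to 0 °C releases 0.596×4180×51.45 = 128176 J.
To melt every bit of ice: 0.4437×334000 = 148196 J.
Since 128176 < 148196 J, not all the ice melts; equilibrium is at 0 °C.
m_melt = 128176 / L_f = 0.3838 kg.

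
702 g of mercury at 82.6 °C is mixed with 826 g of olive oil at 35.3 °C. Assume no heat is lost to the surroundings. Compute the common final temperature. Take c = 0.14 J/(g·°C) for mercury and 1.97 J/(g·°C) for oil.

Setting the total heat transfer to zero:
702×0.14×(T − 82.6) + 826×1.97×(T − 35.3) = 0
98.28(T − 82.6) + 1627.2(T − 35.3) = 0
1725.5 T = 65559
T = 65559/1725.5 ≈ 37.99 °C

T_f ≈ 38.0 °C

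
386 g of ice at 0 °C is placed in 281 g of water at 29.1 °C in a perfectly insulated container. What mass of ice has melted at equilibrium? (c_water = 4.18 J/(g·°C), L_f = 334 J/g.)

m_melted ≈ 102 g

Cooling the water to 0 °C releases 281·4.18·29.1 = 34180 J.
To melt every bit of ice: 386·334 = 128924 J.
34180 J < 128924 J, so only part of the ice melts and the system sits at 0 °C.
m_melted·334 = 34180  ⇒  m_melted ≈ 102.3 g.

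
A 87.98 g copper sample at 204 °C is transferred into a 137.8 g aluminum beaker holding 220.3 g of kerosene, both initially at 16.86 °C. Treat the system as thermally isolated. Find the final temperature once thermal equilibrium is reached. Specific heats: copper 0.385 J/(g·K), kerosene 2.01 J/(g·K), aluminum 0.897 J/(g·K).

Taking heat into each body as positive, Σ m c ΔT = 0:
87.98·0.385·(T − 204) + 220.3·2.01·(T − 16.86) + 137.8·0.897·(T − 16.86) = 0
33.87(T − 204) + 442.8(T − 16.86) + 123.61(T − 16.86) = 0
600.28 T = 16460
T = 16460/600.28 ≈ 27.42 °C

T_f ≈ 27.4 °C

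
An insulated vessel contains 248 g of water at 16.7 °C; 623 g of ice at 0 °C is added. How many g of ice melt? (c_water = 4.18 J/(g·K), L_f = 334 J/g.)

m_melted ≈ 51.8 g

Heat available from the water dropping to 0 °C: 248·4.18·16.7 = 17312 J.
To melt every bit of ice: 623·334 = 208082 J.
17312 J < 208082 J, so only part of the ice melts and the system sits at 0 °C.
Mass melted = 17312/334 ≈ 51.83 g.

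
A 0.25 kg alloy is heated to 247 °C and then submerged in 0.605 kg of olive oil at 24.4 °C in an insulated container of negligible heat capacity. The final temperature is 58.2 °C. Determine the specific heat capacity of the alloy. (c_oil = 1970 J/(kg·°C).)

c ≈ 853 J/(kg·°C)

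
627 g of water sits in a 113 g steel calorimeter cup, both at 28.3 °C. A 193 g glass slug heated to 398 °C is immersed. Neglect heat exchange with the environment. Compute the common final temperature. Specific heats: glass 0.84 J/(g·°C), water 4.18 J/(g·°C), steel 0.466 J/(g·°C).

With ΣQ=0 the equilibrium temperature is the m·c-weighted mean:
T_f = (162.12·398 + 2620.9·28.3 + 52.66·28.3) / (162.12 + 2620.9 + 52.66)
    = 140184 / 2835.6 ≈ 49.44 °C

T_f ≈ 49.4 °C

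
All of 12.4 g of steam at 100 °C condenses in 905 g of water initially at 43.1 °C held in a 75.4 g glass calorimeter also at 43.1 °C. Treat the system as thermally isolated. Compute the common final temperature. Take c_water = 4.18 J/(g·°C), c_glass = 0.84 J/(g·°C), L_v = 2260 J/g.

T_f ≈ 51.0 °C

Energy balance with sensible and latent terms:
condense steam: −12.4×2260 = −28024; condensed water 100 °C→T: 51.83(T − 100); original water: 3782.9(T − 43.1); glass cup: 75.4×0.84×(T − 43.1) = 63.34(T − 43.1)
3898.1 T = 28024 + 5183.2 + 165773 = 198980
T ≈ 51.05 °C (< 100 °C, so full condensation is consistent).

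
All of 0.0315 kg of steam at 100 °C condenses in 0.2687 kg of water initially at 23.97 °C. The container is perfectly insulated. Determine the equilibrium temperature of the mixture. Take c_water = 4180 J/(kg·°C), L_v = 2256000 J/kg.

Conservation of energy gives ΣQ = 0:
latent heat released on condensation: 0.0315×2256000 = 71064; condensed water 100 °C→T: 131.67(T − 100); water warms: 0.2687×4180×(T − 23.97) = 1123.2(T − 23.97)
1254.8 T = 71064 + 13167 + 26922 = 111153
T ≈ 88.58 °C (< 100 °C, so full condensation is consistent).

T_f ≈ 88.6 °C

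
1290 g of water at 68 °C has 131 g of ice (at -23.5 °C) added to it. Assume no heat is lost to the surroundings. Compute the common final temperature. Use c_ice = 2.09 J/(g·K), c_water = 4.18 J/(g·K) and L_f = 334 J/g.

T_f ≈ 53.3 °C

Heat gained plus heat lost sum to zero:
warm ice to 0 °C: 131·2.09·(0 − (-23.5)) = 6434.1
  melt ice: 131·334 = 43754
  warm the meltwater: 547.58 T
  water: 5392.2(T − 68)
5939.8 T = 366670 − 50188 = 316482
T ≈ 53.28 °C (positive, so assuming full melt was valid).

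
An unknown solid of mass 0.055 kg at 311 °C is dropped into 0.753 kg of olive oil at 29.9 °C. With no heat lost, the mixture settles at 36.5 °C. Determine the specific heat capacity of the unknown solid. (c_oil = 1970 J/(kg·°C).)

Heat lost by the unknown solid = heat gained by the oil:
0.055·c·(311 − 36.5) = 0.753·1970·(36.5 − 29.9)
15.1 c = 9790.5  ⇒  c ≈ 648.5 J/(kg·°C)

c ≈ 648 J/(kg·°C)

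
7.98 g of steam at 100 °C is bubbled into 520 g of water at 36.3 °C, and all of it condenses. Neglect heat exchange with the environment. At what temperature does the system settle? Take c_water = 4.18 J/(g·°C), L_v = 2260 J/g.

Conservation of energy gives ΣQ = 0:
steam→water at 100 °C releases m L_v = 7.98·2260 = 18035; condensed water 100 °C→T: 33.36(T − 100); original water: 2173.6(T − 36.3)
2207 T = 18035 + 3335.6 + 78902 = 100272
T ≈ 45.43 °C — below 100 °C, confirming all the steam condensed.

T_f ≈ 45.4 °C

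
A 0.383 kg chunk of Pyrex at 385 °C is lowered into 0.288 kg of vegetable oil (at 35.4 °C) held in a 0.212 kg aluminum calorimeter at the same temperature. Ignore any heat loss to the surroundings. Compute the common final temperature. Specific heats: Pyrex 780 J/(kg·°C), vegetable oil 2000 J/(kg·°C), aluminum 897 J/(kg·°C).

Energy conservation, ΣQ = 0:
0.383*780*(T − 385) + 0.288*2000*(T − 35.4) + 0.212*897*(T − 35.4) = 0
(298.74 + 576 + 190.16) T = 298.74*385 + 576*35.4 + 190.16*35.4
T = 142137/1064.9 ≈ 133.47 °C

T_f ≈ 133.5 °C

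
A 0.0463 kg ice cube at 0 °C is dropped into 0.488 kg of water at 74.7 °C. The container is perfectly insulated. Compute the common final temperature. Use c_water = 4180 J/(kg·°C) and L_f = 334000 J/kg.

Taking heat into each body as positive, Σ m c ΔT = 0:
fusion: m_ice L_f = 0.0463×334000 = 15464
  warm the meltwater: 193.53 T
  water cools: 0.488×4180×(T − 74.7) = 2039.8(T − 74.7)
2233.4 T = 152376 − 15464 = 136912
T ≈ 61.30 °C. Since T > 0 °C, the all-ice-melts assumption holds.

T_f ≈ 61.3 °C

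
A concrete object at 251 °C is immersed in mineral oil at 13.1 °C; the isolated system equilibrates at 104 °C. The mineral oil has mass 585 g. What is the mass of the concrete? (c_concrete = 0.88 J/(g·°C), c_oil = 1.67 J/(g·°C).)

Taking heat into each body as positive, Σ m c ΔT = 0:
m×0.88×(104 − 251) + 585×1.67×(104 − 13.1) = 0
-129.36 m = -88805
m = -88805/-129.36 ≈ 686.5 g

m ≈ 686 g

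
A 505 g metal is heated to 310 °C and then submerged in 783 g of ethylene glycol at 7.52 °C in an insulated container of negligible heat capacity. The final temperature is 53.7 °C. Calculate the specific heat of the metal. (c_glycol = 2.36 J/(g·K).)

c ≈ 0.659 J/(g·K)

m_s c (T_s − T_f) = m_glycol c_glycol (T_f − T_0):
505×c×(310 − 53.7) = 783×2.36×(53.7 − 7.52)
129432 c = 85335  ⇒  c ≈ 0.6593 J/(g·K)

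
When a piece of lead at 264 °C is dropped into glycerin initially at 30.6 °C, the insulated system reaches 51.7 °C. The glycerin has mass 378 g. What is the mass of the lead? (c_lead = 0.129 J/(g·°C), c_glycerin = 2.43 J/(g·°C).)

Energy conservation, ΣQ = 0:
m×0.129×(51.7 − 264) + 378×2.43×(51.7 − 30.6) = 0
-27.39 m = -19381
m = -19381/-27.39 ≈ 707.7 g

m ≈ 708 g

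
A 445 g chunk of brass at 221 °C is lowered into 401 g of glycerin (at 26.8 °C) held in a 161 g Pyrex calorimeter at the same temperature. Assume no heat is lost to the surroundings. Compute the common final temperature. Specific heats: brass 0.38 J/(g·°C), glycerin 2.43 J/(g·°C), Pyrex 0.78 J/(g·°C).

T_f ≈ 52.7 °C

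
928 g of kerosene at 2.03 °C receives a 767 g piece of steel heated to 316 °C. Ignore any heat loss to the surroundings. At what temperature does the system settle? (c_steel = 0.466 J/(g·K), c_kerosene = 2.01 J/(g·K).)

T_f ≈ 52.5 °C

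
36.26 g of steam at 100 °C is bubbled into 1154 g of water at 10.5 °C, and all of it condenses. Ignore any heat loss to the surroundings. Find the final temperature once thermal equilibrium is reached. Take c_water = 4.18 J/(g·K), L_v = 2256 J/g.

T_f ≈ 29.7 °C

Conservation of energy gives ΣQ = 0:
steam→water at 100 °C releases m L_v = 36.26·2256 = 81803; condensed water 100 °C→T: 151.57(T − 100); original water: 4823.7(T − 10.5)
4975.3 T = 81803 + 15157 + 50649 = 147608
T ≈ 29.67 °C, under the boiling point, so the assumption holds.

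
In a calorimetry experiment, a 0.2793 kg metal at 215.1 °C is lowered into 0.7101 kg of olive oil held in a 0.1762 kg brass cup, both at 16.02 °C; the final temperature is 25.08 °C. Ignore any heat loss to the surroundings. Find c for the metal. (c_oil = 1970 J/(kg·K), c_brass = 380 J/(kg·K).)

Energy conservation, ΣQ = 0:
0.2793×c×(25.08 − 215.1) + 0.7101×1970×(25.08 − 16.02) + 0.1762×380×(25.08 − 16.02) = 0
-53.07 c = -13281
c = -13281/-53.07 ≈ 250.2 J/(kg·K)

c ≈ 250 J/(kg·K)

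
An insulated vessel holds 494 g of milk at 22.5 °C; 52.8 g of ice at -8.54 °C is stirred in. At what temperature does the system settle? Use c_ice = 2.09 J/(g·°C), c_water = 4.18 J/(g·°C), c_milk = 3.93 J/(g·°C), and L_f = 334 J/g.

Taking heat into each body as positive, Σ m c ΔT = 0:
ice -8.54→0 °C: 52.8×2.09×8.54 = 942.41; fusion: m_ice L_f = 52.8×334 = 17635; warm the meltwater: 220.7 T; milk: 1941.4(T − 22.5)
2162.1 T = 43682 − 18578 = 25104
T ≈ 11.61 °C (positive, so assuming full melt was valid).

T_f ≈ 11.6 °C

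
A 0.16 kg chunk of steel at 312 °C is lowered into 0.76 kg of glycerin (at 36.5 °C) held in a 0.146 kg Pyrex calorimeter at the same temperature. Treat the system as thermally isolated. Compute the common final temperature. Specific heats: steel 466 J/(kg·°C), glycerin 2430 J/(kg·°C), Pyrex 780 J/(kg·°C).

T_f ≈ 46.6 °C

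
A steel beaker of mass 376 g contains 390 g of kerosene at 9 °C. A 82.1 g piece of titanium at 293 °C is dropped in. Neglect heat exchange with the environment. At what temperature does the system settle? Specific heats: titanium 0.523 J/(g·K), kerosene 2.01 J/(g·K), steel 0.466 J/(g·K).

Net heat exchanged in the isolated system is zero:
82.1×0.523×(T − 293) + 390×2.01×(T − 9) + 376×0.466×(T − 9) = 0
1002.1 T = 21213
T = 21213/1002.1 ≈ 21.17 °C

T_f ≈ 21.2 °C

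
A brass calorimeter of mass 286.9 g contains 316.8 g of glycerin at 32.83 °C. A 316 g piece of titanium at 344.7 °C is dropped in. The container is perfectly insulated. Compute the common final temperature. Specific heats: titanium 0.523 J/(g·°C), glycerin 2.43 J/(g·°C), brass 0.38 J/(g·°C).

T_f ≈ 82.2 °C

Energy conservation, ΣQ = 0:
316×0.523×(T − 344.7) + 316.8×2.43×(T − 32.83) + 286.9×0.38×(T − 32.83) = 0
165.27(T − 344.7) + 769.82(T − 32.83) + 109.02(T − 32.83) = 0
1044.1 T = 85820
T = 85820/1044.1 ≈ 82.19 °C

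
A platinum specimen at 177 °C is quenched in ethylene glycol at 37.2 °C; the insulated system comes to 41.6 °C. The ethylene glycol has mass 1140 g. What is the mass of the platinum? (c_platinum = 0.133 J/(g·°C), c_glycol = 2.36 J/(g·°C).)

Taking heat into each body as positive, Σ m c ΔT = 0:
m×0.133×(41.6 − 177) + 1140×2.36×(41.6 − 37.2) = 0
-18.01 m = -11838
m = -11838/-18.01 ≈ 657.4 g

m ≈ 657 g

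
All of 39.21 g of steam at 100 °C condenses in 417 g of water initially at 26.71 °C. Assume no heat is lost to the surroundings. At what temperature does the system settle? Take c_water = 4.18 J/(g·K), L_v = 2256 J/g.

T_f ≈ 79.4 °C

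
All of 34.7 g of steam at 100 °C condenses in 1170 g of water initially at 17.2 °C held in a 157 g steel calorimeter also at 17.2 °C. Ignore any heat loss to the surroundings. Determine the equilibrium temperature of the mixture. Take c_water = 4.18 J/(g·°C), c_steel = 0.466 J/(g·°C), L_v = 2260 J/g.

Setting the total heat transfer to zero:
condense steam: −34.7×2260 = −78422
  condensate cools 100→T: 34.7×4.18×(T − 100) = 145.05(T − 100)
  original water: 4890.6(T − 17.2)
  cup: 73.16(T − 17.2)
5108.8 T = 78422 + 14505 + 85377 = 178303
T ≈ 34.90 °C (< 100 °C, so full condensation is consistent).

T_f ≈ 34.9 °C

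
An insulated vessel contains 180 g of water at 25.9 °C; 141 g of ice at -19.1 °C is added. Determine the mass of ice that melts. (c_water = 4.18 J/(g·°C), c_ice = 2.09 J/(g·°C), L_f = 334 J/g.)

Cooling the water to 0 °C releases 180·4.18·25.9 = 19487 J.
Warming the ice to 0 °C takes 141·2.09·19.1 = 5628.6 J, leaving 13859 J for melting.
To melt every bit of ice: 141·334 = 47094 J.
Since 13859 < 47094 J, not all the ice melts; equilibrium is at 0 °C.
m_melted·334 = 13859  ⇒  m_melted ≈ 41.49 g.

m_melted ≈ 41.5 g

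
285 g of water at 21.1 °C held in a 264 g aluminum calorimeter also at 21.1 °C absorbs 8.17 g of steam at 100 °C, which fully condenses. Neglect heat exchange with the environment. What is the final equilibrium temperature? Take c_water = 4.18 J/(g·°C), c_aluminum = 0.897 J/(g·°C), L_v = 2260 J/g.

T_f ≈ 35.6 °C

Conservation of energy gives ΣQ = 0:
condense steam: −8.17×2260 = −18464; condensate cools 100→T: 8.17×4.18×(T − 100) = 34.15(T − 100); original water: 1191.3(T − 21.1); cup: 236.81(T − 21.1)
1462.3 T = 18464 + 3415.1 + 30133 = 52012
T ≈ 35.57 °C — below 100 °C, confirming all the steam condensed.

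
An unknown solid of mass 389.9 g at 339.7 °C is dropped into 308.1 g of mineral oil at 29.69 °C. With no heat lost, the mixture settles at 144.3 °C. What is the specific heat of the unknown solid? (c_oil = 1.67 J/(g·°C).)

c ≈ 0.774 J/(g·°C)

Conservation of energy gives ΣQ = 0:
389.9×c×(144.3 − 339.7) + 308.1×1.67×(144.3 − 29.69) = 0
-76186 c = -58970
c = -58970/-76186 ≈ 0.774 J/(g·°C)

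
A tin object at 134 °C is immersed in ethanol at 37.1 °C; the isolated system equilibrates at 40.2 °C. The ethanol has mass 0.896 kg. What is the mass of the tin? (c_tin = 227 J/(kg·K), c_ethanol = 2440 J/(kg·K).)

|Q_tin| = |Q_ethanol|:
m×227×(134 − 40.2) = 0.896×2440×(40.2 − 37.1)
21293 m = 6777.3  ⇒  m ≈ 0.3183 kg

m ≈ 0.318 kg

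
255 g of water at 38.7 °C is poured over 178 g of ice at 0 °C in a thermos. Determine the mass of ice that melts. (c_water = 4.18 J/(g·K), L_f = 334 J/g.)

Heat available from the water dropping to 0 °C: 255×4.18×38.7 = 41250 J.
To melt every bit of ice: 178×334 = 59452 J.
Since 41250 < 59452 J, not all the ice melts; equilibrium is at 0 °C.
Mass melted = 41250/334 ≈ 123.5 g.

m_melted ≈ 124 g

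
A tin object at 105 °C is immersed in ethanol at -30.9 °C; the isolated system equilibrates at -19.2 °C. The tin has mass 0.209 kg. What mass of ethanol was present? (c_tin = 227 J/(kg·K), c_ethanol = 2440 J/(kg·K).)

Heat lost by the tin = heat gained by the ethanol:
0.209×227×(105 − -19.2) = m×2440×(-19.2 − (-30.9))
28548 m = 5892.4  ⇒  m ≈ 0.2064 kg

m ≈ 0.206 kg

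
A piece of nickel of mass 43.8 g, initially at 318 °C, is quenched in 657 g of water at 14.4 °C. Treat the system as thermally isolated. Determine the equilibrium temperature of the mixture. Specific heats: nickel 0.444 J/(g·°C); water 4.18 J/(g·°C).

T_f is the heat-capacity-weighted average of the initial temperatures:
T_f = (19.45*318 + 2746.3*14.4) / (19.45 + 2746.3)
    = 45730 / 2765.7 ≈ 16.53 °C

T_f ≈ 16.5 °C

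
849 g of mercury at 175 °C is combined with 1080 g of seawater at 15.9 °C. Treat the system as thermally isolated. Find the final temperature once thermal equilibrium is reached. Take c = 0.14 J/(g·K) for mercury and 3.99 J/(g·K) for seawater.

T_f ≈ 20.2 °C

Setting the total heat transfer to zero:
849×0.14×(T − 175) + 1080×3.99×(T − 15.9) = 0
118.86(T − 175) + 4309.2(T − 15.9) = 0
(118.86 + 4309.2) T = 118.86×175 + 4309.2×15.9
T = 89317 / 4428.1 = 20.2 °C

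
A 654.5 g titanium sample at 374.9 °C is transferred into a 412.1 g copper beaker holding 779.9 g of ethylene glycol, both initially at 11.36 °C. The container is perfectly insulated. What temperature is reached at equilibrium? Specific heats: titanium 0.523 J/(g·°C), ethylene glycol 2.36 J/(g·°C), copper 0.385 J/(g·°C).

T_f ≈ 64.5 °C

Conservation of energy gives ΣQ = 0:
654.5·0.523·(T − 374.9) + 779.9·2.36·(T − 11.36) + 412.1·0.385·(T − 11.36) = 0
(342.3 + 1840.6 + 158.66) T = 342.3·374.9 + 1840.6·11.36 + 158.66·11.36
T ≈ 64.51 °C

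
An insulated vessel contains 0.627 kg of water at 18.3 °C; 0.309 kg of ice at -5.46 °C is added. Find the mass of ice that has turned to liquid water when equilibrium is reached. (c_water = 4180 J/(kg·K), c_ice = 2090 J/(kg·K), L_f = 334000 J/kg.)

m_melted ≈ 0.133 kg

Cooling the water to 0 °C releases 0.627·4180·18.3 = 47962 J.
Of that, 0.309·2090·5.46 = 3526.1 J goes to bring the ice to 0 °C, leaving 44436 J.
Fully melting the ice requires m_ice L_f = 0.309·334000 = 103206 J.
44436 J < 103206 J, so only part of the ice melts and the system sits at 0 °C.
Mass melted = 44436/334000 ≈ 0.133 kg.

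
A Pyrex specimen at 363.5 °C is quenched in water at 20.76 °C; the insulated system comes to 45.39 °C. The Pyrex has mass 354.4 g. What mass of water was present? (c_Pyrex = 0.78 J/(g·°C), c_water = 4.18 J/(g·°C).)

Heat lost by the Pyrex = heat gained by the water:
354.4·0.78·(363.5 − 45.39) = m·4.18·(45.39 − 20.76)
102.95 m = 87936  ⇒  m ≈ 854.1 g

m ≈ 854 g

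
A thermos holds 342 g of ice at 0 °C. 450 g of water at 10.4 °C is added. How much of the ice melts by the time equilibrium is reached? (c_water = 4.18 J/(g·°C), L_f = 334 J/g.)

Water can give up m c ΔT = 450×4.18×10.4 = 19562 J before reaching 0 °C.
To melt every bit of ice: 342×334 = 114228 J.
19562 J < 114228 J, so only part of the ice melts and the system sits at 0 °C.
m_melted×334 = 19562  ⇒  m_melted ≈ 58.57 g.

m_melted ≈ 58.6 g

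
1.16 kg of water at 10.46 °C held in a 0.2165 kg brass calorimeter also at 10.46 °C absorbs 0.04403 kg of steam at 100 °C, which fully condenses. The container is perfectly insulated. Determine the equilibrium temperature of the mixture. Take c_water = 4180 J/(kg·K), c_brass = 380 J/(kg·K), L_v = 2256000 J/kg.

T_f ≈ 33.1 °C

Let T be the final temperature. ΣQ_i = 0:
condense steam: −0.04403×2256000 = −99332
  condensed water 100 °C→T: 184.05(T − 100)
  original water: 4848.8(T − 10.46)
  cup: 82.27(T − 10.46)
5115.1 T = 99332 + 18405 + 51579 = 169315
T ≈ 33.10 °C — below 100 °C, confirming all the steam condensed.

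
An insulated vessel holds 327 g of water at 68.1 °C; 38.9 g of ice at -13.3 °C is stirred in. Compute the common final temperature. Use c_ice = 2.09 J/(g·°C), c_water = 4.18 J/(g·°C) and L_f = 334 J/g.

T_f ≈ 51.7 °C

Setting the total heat transfer to zero:
ice -13.3→0 °C: 38.9×2.09×13.3 = 1081.3
  latent heat to melt: 38.9×334 = 12993
  warm the meltwater: 162.6 T
  water cools: 327×4.18×(T − 68.1) = 1366.9(T − 68.1)
1529.5 T = 93083 − 14074 = 79009
T ≈ 51.66 °C. Since T > 0 °C, the all-ice-melts assumption holds.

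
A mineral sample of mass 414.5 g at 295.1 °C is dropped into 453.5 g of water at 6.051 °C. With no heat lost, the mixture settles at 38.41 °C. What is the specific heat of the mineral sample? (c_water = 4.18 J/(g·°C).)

Heat lost by the mineral sample = heat gained by the water:
414.5×c×(295.1 − 38.41) = 453.5×4.18×(38.41 − 6.051)
106398 c = 61341  ⇒  c ≈ 0.5765 J/(g·°C)

c ≈ 0.577 J/(g·°C)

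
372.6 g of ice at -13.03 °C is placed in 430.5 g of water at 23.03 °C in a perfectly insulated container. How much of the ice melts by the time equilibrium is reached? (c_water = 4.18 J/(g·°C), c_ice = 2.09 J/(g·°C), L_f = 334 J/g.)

m_melted ≈ 93.7 g

Heat available from the water dropping to 0 °C: 430.5×4.18×23.03 = 41442 J.
Warming the ice to 0 °C takes 372.6×2.09×13.03 = 10147 J, leaving 31295 J for melting.
Melting all 372.6 g of ice would need 372.6×334 = 124448 J.
That's not enough to melt it all — equilibrium is at 0 °C with ice remaining.
Mass melted = 31295/334 ≈ 93.7 g.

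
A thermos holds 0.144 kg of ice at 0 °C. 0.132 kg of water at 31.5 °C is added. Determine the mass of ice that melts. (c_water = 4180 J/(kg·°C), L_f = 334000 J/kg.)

m_melted ≈ 0.052 kg

Water can give up m c ΔT = 0.132·4180·31.5 = 17380 J before reaching 0 °C.
Melting all 0.144 kg of ice would need 0.144·334000 = 48096 J.
17380 J < 48096 J, so only part of the ice melts and the system sits at 0 °C.
m_melt = 17380 / L_f = 0.05204 kg.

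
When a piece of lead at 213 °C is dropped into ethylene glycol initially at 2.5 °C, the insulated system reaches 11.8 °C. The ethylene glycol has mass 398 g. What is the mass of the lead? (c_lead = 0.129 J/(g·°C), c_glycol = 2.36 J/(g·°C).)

Heat lost by the lead = heat gained by the glycol:
m×0.129×(213 − 11.8) = 398×2.36×(11.8 − 2.5)
25.95 m = 8735.3  ⇒  m ≈ 336.6 g

m ≈ 337 g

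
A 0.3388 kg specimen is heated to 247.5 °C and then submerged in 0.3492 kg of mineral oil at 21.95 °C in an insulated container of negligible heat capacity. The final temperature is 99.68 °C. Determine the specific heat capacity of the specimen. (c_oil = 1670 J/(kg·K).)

c ≈ 905 J/(kg·K)

m_s c (T_s − T_f) = m_oil c_oil (T_f − T_0):
0.3388·c·(247.5 − 99.68) = 0.3492·1670·(99.68 − 21.95)
50.08 c = 45329  ⇒  c ≈ 905.1 J/(kg·K)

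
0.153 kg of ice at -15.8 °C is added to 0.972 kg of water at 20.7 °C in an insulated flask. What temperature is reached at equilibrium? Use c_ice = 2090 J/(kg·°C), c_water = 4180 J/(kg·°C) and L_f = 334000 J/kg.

T_f ≈ 5.9 °C

Net heat exchanged in the isolated system is zero:
warm ice to 0 °C: 0.153×2090×(0 − (-15.8)) = 5052.4
  fusion: m_ice L_f = 0.153×334000 = 51102
  warm the meltwater: 639.54 T
  water cools: 0.972×4180×(T − 20.7) = 4063(T − 20.7)
4702.5 T = 84103 − 56154 = 27949
T ≈ 5.94 °C. Since T > 0 °C, the all-ice-melts assumption holds.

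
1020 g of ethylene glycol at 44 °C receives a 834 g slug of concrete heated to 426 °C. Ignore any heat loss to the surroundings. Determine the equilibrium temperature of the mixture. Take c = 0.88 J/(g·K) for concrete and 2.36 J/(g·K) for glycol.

Set heat shed by the hot body equal to heat absorbed by the cold body:
834*0.88*(426 − T) = 1020*2.36*(T − 44)
733.92(426 − T) = 2407.2(T − 44)
3141.1 T = 418567  ⇒  T ≈ 133.25 °C

T_f ≈ 133.3 °C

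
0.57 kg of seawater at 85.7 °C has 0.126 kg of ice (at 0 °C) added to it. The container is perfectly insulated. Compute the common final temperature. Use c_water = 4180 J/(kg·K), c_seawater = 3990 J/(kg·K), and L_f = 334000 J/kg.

Energy conservation, ΣQ = 0:
latent heat to melt: 0.126×334000 = 42084
  meltwater 0→T: 0.126×4180×T = 526.68 T
  seawater: 2274.3(T − 85.7)
2801 T = 194908 − 42084 = 152824
T ≈ 54.56 °C (positive, so assuming full melt was valid).

T_f ≈ 54.6 °C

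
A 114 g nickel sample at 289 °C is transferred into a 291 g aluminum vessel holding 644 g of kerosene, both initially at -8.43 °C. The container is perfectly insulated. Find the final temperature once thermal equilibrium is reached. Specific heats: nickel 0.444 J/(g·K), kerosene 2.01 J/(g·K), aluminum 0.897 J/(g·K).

T_f ≈ 0.9 °C

T_f is the heat-capacity-weighted average of the initial temperatures:
T_f = (50.62·289 + 1294.4·(-8.43) + 261.03·(-8.43)) / (50.62 + 1294.4 + 261.03)
    = 1515.4 / 1606.1 ≈ 0.94 °C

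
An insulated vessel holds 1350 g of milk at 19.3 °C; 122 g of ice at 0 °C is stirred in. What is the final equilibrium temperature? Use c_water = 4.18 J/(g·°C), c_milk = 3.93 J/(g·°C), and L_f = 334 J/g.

Conservation of energy gives ΣQ = 0:
melt ice: 122·334 = 40748
  warm the meltwater: 509.96 T
  milk cools: 1350·3.93·(T − 19.3) = 5305.5(T − 19.3)
5815.5 T = 102396 − 40748 = 61648
T ≈ 10.60 °C (positive, so assuming full melt was valid).

T_f ≈ 10.6 °C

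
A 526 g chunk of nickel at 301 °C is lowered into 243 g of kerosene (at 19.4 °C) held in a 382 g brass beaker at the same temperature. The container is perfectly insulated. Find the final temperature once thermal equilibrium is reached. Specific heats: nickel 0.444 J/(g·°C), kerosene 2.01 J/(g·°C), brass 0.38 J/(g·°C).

T_f ≈ 95.2 °C

Energy conservation, ΣQ = 0:
526×0.444×(T − 301) + 243×2.01×(T − 19.4) + 382×0.38×(T − 19.4) = 0
233.54(T − 301) + 488.43(T − 19.4) + 145.16(T − 19.4) = 0
867.13 T = 82588
T ≈ 95.24 °C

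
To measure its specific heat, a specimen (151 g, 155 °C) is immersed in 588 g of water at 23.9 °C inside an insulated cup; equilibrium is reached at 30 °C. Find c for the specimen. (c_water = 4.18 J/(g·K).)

c ≈ 0.794 J/(g·K)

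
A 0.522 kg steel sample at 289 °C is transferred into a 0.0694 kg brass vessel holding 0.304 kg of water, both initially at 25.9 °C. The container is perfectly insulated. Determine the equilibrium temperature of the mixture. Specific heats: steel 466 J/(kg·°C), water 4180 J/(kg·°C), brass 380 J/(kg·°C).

T_f ≈ 67.4 °C

T_f is the heat-capacity-weighted average of the initial temperatures:
T_f = (243.25·289 + 1270.7·25.9 + 26.37·25.9) / (243.25 + 1270.7 + 26.37)
    = 103895 / 1540.3 ≈ 67.45 °C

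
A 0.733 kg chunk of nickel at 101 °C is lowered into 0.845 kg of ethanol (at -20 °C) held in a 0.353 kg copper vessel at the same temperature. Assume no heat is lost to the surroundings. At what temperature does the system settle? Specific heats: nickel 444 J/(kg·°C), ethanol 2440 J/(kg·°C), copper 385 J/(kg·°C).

T_f ≈ -4.4 °C

T_f is the heat-capacity-weighted average of the initial temperatures:
T_f = (325.45·101 + 2061.8·(-20) + 135.91·(-20)) / (325.45 + 2061.8 + 135.91)
    = -11083 / 2523.2 ≈ -4.39 °C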